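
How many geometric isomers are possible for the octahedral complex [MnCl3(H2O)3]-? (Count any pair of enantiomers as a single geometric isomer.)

In an octahedral complex each vertex has one trans partner and four cis neighbours.
There are 2 geometric isomers: Cl mer; Cl fac.

2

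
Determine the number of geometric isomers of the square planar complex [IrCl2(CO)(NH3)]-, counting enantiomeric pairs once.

2

The distinct arrangements are (2 in all): Cl cis; Cl trans.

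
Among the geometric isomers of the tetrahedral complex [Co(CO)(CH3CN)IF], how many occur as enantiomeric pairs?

All four vertices of a tetrahedron are equivalent and mutually adjacent, so cis/trans isomerism cannot arise.
Only one geometric arrangement is possible; it has no improper symmetry element, so it exists as a pair of enantiomers (2 stereoisomers).

1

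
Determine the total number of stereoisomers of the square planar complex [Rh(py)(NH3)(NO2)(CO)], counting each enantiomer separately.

In a square planar complex each vertex has one trans partner and two cis neighbours.
Systematic placement gives 3 geometric isomers: (CO/NO2 trans, NH3/py trans); (CO/py trans, NH3/NO2 trans); (CO/NH3 trans, NO2/py trans).
Each arrangement has an internal mirror plane or centre of symmetry, so none is chiral.

3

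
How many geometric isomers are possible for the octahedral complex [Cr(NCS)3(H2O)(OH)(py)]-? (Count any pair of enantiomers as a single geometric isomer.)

4

The six octahedral sites form three mutually perpendicular trans pairs.
Systematic placement gives 4 geometric isomers: NCS mer (3 arrangements); NCS fac (chiral).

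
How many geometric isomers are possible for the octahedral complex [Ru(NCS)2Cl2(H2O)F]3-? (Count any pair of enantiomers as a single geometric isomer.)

6

An octahedron has six vertices in three trans pairs; every non-trans pair is cis.
Systematic placement gives 6 geometric isomers: NCS trans, Cl trans; NCS cis, Cl trans; NCS trans, Cl cis; NCS cis, Cl cis (3 arrangements, 2 chiral).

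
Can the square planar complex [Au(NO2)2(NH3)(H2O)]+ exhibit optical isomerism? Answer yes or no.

no

In a square planar complex each vertex has one trans partner and two cis neighbours.
Systematic placement gives 2 geometric isomers: NO2 cis; NO2 trans.
Each arrangement has an internal mirror plane or centre of symmetry, so none is chiral.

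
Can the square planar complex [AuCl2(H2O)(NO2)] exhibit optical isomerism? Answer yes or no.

The distinct arrangements are (2 in all): Cl cis; Cl trans.
Each arrangement has an internal mirror plane or centre of symmetry, so none is chiral.

no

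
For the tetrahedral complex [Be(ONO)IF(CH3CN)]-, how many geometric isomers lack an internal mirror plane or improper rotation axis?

1

All four vertices of a tetrahedron are equivalent and mutually adjacent, so cis/trans isomerism cannot arise.
Only one geometric arrangement is possible; it has no improper symmetry element, so it exists as a pair of enantiomers (2 stereoisomers).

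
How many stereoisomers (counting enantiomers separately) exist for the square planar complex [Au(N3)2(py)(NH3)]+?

2

In a square planar complex each vertex has one trans partner and two cis neighbours.
Working through the distinct placements yields 2 geometric isomers: N3 cis; N3 trans.
Each arrangement has an internal mirror plane or centre of symmetry, so none is chiral.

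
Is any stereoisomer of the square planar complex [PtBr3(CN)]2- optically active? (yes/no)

no

A square has two trans pairs of vertices; adjacent vertices are cis.
Only one geometric arrangement is possible.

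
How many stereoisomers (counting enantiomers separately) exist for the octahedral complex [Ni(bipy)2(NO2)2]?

Each bipy is bidentate and must span two cis positions.
The distinct arrangements are (2 in all): NO2 trans; NO2 cis (chiral).
One of these lacks any improper symmetry element and so occurs as an enantiomeric pair, giving 2 + 1 = 3 stereoisomers in total.

3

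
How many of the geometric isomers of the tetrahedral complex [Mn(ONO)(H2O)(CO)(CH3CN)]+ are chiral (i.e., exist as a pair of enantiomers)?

1

All four vertices of a tetrahedron are equivalent and mutually adjacent, so cis/trans isomerism cannot arise.
Only one geometric arrangement is possible; it has no improper symmetry element, so it exists as a pair of enantiomers (2 stereoisomers).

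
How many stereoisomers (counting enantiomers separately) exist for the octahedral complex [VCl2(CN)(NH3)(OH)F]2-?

Placing the ligands in turn and identifying arrangements related by rotation or reflection leaves 9 distinct geometric isomers.
Of these, 6 lack any improper symmetry element and so occur as enantiomeric pairs, giving 9 + 6 = 15 stereoisomers in total.

15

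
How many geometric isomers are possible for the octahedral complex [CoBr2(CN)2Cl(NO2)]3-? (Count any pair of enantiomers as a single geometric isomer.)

The six octahedral sites form three mutually perpendicular trans pairs.
The distinct arrangements are (6 in all): Br trans, CN trans; Br trans, CN cis; Br cis, CN cis (3 arrangements, 2 chiral); Br cis, CN trans.

6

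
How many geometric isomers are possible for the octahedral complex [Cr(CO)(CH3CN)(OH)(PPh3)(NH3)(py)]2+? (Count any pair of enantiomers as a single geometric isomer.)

An octahedron has six vertices in three trans pairs; every non-trans pair is cis.
Placing the ligands in turn and identifying arrangements related by rotation or reflection leaves 15 distinct geometric isomers.

15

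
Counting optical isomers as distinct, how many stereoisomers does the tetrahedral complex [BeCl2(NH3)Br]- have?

Only one geometric arrangement is possible.

1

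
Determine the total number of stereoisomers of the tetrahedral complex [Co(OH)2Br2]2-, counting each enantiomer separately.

1

All four vertices of a tetrahedron are equivalent and mutually adjacent, so cis/trans isomerism cannot arise.
Only one geometric arrangement is possible.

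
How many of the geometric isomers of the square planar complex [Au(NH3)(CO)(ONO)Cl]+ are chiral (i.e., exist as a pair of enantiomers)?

0

A square has two trans pairs of vertices; adjacent vertices are cis.
Working through the distinct placements yields 3 geometric isomers: (CO/NH3 trans, Cl/ONO trans); (CO/ONO trans, Cl/NH3 trans); (CO/Cl trans, NH3/ONO trans).
Each arrangement has an internal mirror plane or centre of symmetry, so none is chiral.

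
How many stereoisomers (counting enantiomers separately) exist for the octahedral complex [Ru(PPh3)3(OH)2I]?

The six octahedral sites form three mutually perpendicular trans pairs.
There are 3 geometric isomers: PPh3 mer, OH cis; PPh3 mer, OH trans; PPh3 fac, OH cis.
Each arrangement has an internal mirror plane or centre of symmetry, so none is chiral.

3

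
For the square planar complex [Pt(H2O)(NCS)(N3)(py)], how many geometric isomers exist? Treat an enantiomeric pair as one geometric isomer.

3

A square has two trans pairs of vertices; adjacent vertices are cis.
There are 3 geometric isomers: (H2O/NCS trans, N3/py trans); (H2O/py trans, N3/NCS trans); (H2O/N3 trans, NCS/py trans).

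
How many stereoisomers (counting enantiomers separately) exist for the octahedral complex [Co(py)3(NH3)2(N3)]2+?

3

An octahedron has six vertices in three trans pairs; every non-trans pair is cis.
There are 3 geometric isomers: py mer, NH3 cis; py mer, NH3 trans; py fac, NH3 cis.
Each arrangement has an internal mirror plane or centre of symmetry, so none is chiral.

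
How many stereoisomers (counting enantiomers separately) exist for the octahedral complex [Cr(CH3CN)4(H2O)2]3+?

The six octahedral sites form three mutually perpendicular trans pairs.
There are 2 geometric isomers: H2O trans; H2O cis.
Each arrangement has an internal mirror plane or centre of symmetry, so none is chiral.

2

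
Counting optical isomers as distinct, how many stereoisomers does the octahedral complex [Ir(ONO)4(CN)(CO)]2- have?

The six octahedral sites form three mutually perpendicular trans pairs.
There are 2 geometric isomers: CN and CO mutually trans; CN and CO mutually cis.
Each arrangement has an internal mirror plane or centre of symmetry, so none is chiral.

2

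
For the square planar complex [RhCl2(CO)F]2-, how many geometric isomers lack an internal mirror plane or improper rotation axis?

0

In a square planar complex each vertex has one trans partner and two cis neighbours.
The distinct arrangements are (2 in all): Cl cis; Cl trans.
Each arrangement has an internal mirror plane or centre of symmetry, so none is chiral.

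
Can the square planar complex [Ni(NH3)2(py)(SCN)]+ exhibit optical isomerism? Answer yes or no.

A square has two trans pairs of vertices; adjacent vertices are cis.
There are 2 geometric isomers: NH3 cis; NH3 trans.
Each arrangement has an internal mirror plane or centre of symmetry, so none is chiral.

no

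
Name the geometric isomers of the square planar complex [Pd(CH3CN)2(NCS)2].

In a square planar complex each vertex has one trans partner and two cis neighbours.
Systematic placement gives 2 geometric isomers: CH3CN cis; CH3CN trans.

cis and trans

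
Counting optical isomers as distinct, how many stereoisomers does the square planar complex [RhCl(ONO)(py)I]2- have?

3

There are 3 geometric isomers: (Cl/ONO trans, I/py trans); (Cl/py trans, I/ONO trans); (Cl/I trans, ONO/py trans).
Each arrangement has an internal mirror plane or centre of symmetry, so none is chiral.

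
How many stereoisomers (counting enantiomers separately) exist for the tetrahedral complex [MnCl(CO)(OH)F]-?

All four vertices of a tetrahedron are equivalent and mutually adjacent, so cis/trans isomerism cannot arise.
Only one geometric arrangement is possible; it has no improper symmetry element, so it exists as a pair of enantiomers (2 stereoisomers).

2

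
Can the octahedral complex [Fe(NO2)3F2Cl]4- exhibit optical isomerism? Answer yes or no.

There are 3 geometric isomers: NO2 mer, F cis; NO2 mer, F trans; NO2 fac, F cis.
Each arrangement has an internal mirror plane or centre of symmetry, so none is chiral.

no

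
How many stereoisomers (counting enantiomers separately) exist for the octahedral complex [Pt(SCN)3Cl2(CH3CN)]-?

3

An octahedron has six vertices in three trans pairs; every non-trans pair is cis.
There are 3 geometric isomers: SCN mer, Cl cis; SCN mer, Cl trans; SCN fac, Cl cis.
Each arrangement has an internal mirror plane or centre of symmetry, so none is chiral.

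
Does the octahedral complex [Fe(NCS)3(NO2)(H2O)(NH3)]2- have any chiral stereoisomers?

yes

The six octahedral sites form three mutually perpendicular trans pairs.
The distinct arrangements are (4 in all): NCS mer (3 arrangements); NCS fac (chiral).
One of these lacks any improper symmetry element and so occurs as an enantiomeric pair, giving 4 + 1 = 5 stereoisomers in total.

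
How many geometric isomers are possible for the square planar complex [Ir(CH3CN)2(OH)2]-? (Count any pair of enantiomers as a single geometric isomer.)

2

In a square planar complex each vertex has one trans partner and two cis neighbours.
The distinct arrangements are (2 in all): CH3CN cis; CH3CN trans.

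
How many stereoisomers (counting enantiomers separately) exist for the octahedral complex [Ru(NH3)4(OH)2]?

The six octahedral sites form three mutually perpendicular trans pairs.
There are 2 geometric isomers: OH trans; OH cis.
Each arrangement has an internal mirror plane or centre of symmetry, so none is chiral.

2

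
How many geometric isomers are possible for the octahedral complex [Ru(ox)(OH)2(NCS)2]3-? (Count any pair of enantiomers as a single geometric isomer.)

The six octahedral sites form three mutually perpendicular trans pairs.
Each ox is bidentate and must span two cis positions.
The distinct arrangements are (3 in all): OH cis, NCS trans; OH cis, NCS cis (chiral); OH trans, NCS cis.

3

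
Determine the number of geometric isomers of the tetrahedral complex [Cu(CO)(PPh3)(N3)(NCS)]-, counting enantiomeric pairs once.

1

Only one geometric arrangement is possible; it has no improper symmetry element, so it exists as a pair of enantiomers (2 stereoisomers).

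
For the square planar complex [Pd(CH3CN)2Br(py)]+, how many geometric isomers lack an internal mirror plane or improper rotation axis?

Working through the distinct placements yields 2 geometric isomers: CH3CN cis; CH3CN trans.
Each arrangement has an internal mirror plane or centre of symmetry, so none is chiral.

0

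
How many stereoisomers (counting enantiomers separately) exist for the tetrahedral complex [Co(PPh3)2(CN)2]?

In a tetrahedral complex all four positions are equivalent and every pair of ligands is adjacent — there is no cis/trans distinction.
Only one geometric arrangement is possible.

1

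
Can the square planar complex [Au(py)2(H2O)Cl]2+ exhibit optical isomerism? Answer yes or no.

A square has two trans pairs of vertices; adjacent vertices are cis.
There are 2 geometric isomers: py cis; py trans.
Each arrangement has an internal mirror plane or centre of symmetry, so none is chiral.

no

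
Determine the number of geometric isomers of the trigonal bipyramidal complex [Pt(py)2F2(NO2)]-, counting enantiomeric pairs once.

5

In a trigonal bipyramid the two axial positions differ from the three equatorial ones.
Systematic enumeration (placing each ligand type in turn and discarding arrangements equivalent by rotation or reflection) gives 5 geometric isomers.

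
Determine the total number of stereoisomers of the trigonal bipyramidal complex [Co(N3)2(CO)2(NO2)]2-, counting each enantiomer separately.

A trigonal bipyramid has two axial and three equatorial sites, which are chemically inequivalent.
Exhaustive case analysis gives 5 geometric isomers.
One of these lacks any improper symmetry element and so occurs as an enantiomeric pair, giving 5 + 1 = 6 stereoisomers in total.

6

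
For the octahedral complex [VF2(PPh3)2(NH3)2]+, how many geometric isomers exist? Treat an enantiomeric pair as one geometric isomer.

5

Systematic placement gives 5 geometric isomers: F trans, PPh3 trans, NH3 trans; F trans, PPh3 cis, NH3 cis; F cis, PPh3 trans, NH3 cis; F cis, PPh3 cis, NH3 cis (chiral); F cis, PPh3 cis, NH3 trans.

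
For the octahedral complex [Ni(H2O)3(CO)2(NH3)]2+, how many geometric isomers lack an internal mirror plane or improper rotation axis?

0

An octahedron has six vertices in three trans pairs; every non-trans pair is cis.
There are 3 geometric isomers: H2O mer, CO trans; H2O fac, CO cis; H2O mer, CO cis.
Each arrangement has an internal mirror plane or centre of symmetry, so none is chiral.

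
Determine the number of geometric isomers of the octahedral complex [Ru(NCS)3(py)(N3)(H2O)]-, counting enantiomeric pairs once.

An octahedron has six vertices in three trans pairs; every non-trans pair is cis.
Systematic placement gives 4 geometric isomers: NCS mer (3 arrangements); NCS fac (chiral).

4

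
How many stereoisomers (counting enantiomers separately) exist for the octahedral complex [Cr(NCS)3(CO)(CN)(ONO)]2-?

5

In an octahedral complex each vertex has one trans partner and four cis neighbours.
There are 4 geometric isomers: NCS mer (3 arrangements); NCS fac (chiral).
One of these lacks any improper symmetry element and so occurs as an enantiomeric pair, giving 4 + 1 = 5 stereoisomers in total.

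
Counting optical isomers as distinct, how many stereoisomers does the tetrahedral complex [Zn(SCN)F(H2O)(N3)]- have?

In a tetrahedral complex all four positions are equivalent and every pair of ligands is adjacent — there is no cis/trans distinction.
Only one geometric arrangement is possible; it has no improper symmetry element, so it exists as a pair of enantiomers (2 stereoisomers).

2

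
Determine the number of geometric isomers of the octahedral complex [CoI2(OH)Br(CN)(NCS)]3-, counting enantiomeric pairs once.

The six octahedral sites form three mutually perpendicular trans pairs.
Placing the ligands in turn and identifying arrangements related by rotation or reflection leaves 9 distinct geometric isomers.

9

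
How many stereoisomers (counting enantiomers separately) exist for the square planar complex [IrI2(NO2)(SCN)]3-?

2

In a square planar complex each vertex has one trans partner and two cis neighbours.
The distinct arrangements are (2 in all): I cis; I trans.
Each arrangement has an internal mirror plane or centre of symmetry, so none is chiral.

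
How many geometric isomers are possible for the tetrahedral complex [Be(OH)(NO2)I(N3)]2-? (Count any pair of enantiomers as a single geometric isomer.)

1

All four vertices of a tetrahedron are equivalent and mutually adjacent, so cis/trans isomerism cannot arise.
Only one geometric arrangement is possible; it has no improper symmetry element, so it exists as a pair of enantiomers (2 stereoisomers).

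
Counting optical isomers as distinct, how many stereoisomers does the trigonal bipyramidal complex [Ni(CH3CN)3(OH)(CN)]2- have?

A trigonal bipyramid has two axial and three equatorial sites, which are chemically inequivalent.
Systematic placement gives 4 geometric isomers: OH equatorial, CN equatorial; OH equatorial, CN axial; OH axial, CN equatorial; OH axial, CN axial.
Each arrangement has an internal mirror plane or centre of symmetry, so none is chiral.

4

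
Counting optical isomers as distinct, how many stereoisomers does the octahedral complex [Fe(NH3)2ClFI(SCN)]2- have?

In an octahedral complex each vertex has one trans partner and four cis neighbours.
Systematic enumeration (placing each ligand type in turn and discarding arrangements equivalent by rotation or reflection) gives 9 geometric isomers.
Of these, 6 lack any improper symmetry element and so occur as enantiomeric pairs, giving 9 + 6 = 15 stereoisomers in total.

15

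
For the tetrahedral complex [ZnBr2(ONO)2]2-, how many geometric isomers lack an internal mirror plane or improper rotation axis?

0

All four vertices of a tetrahedron are equivalent and mutually adjacent, so cis/trans isomerism cannot arise.
Only one geometric arrangement is possible.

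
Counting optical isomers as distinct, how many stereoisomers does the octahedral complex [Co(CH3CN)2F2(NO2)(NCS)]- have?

The six octahedral sites form three mutually perpendicular trans pairs.
The distinct arrangements are (6 in all): CH3CN trans, F trans; CH3CN trans, F cis; CH3CN cis, F cis (3 arrangements, 2 chiral); CH3CN cis, F trans.
Of these, 2 lack any improper symmetry element and so occur as enantiomeric pairs, giving 6 + 2 = 8 stereoisomers in total.

8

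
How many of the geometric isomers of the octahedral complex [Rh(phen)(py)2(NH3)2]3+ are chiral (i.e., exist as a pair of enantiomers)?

1

An octahedron has six vertices in three trans pairs; every non-trans pair is cis.
Each phen is bidentate and must span two cis positions.
Systematic placement gives 3 geometric isomers: py cis, NH3 trans; py trans, NH3 cis; py cis, NH3 cis (chiral).
One of these lacks any improper symmetry element and so occurs as an enantiomeric pair, giving 3 + 1 = 4 stereoisomers in total.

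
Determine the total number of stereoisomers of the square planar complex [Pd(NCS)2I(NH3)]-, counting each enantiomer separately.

Working through the distinct placements yields 2 geometric isomers: NCS cis; NCS trans.
Each arrangement has an internal mirror plane or centre of symmetry, so none is chiral.

2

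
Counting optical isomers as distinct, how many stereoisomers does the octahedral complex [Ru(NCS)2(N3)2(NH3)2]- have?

6

The six octahedral sites form three mutually perpendicular trans pairs.
The distinct arrangements are (5 in all): NCS trans, N3 trans, NH3 trans; NCS cis, N3 trans, NH3 cis; NCS cis, N3 cis, NH3 trans; NCS cis, N3 cis, NH3 cis (chiral); NCS trans, N3 cis, NH3 cis.
One of these lacks any improper symmetry element and so occurs as an enantiomeric pair, giving 5 + 1 = 6 stereoisomers in total.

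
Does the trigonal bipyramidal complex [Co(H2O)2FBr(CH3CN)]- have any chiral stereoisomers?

Placing the ligands in turn and identifying arrangements related by rotation or reflection leaves 7 distinct geometric isomers.
Of these, 3 lack any improper symmetry element and so occur as enantiomeric pairs, giving 7 + 3 = 10 stereoisomers in total.

yes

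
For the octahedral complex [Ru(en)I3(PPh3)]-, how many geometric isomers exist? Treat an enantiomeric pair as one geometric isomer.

2

The six octahedral sites form three mutually perpendicular trans pairs.
Each en is bidentate and must span two cis positions.
Systematic placement gives 2 geometric isomers: I mer; I fac.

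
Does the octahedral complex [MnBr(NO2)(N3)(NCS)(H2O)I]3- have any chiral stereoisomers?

yes

The six octahedral sites form three mutually perpendicular trans pairs.
Exhaustive case analysis gives 15 geometric isomers.
Of these, 15 lack any improper symmetry element and so occur as enantiomeric pairs, giving 15 + 15 = 30 stereoisomers in total.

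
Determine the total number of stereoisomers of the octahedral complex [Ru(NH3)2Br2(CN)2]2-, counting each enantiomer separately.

In an octahedral complex each vertex has one trans partner and four cis neighbours.
Systematic placement gives 5 geometric isomers: NH3 trans, Br trans, CN trans; NH3 cis, Br trans, CN cis; NH3 trans, Br cis, CN cis; NH3 cis, Br cis, CN cis (chiral); NH3 cis, Br cis, CN trans.
One of these lacks any improper symmetry element and so occurs as an enantiomeric pair, giving 5 + 1 = 6 stereoisomers in total.

6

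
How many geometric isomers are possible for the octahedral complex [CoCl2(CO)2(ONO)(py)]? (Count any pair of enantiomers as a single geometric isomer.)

The six octahedral sites form three mutually perpendicular trans pairs.
Systematic placement gives 6 geometric isomers: Cl trans, CO trans; Cl cis, CO trans; Cl cis, CO cis (3 arrangements, 2 chiral); Cl trans, CO cis.

6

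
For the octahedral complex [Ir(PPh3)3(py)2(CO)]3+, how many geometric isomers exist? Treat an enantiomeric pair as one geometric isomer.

3

Working through the distinct placements yields 3 geometric isomers: PPh3 mer, py trans; PPh3 fac, py cis; PPh3 mer, py cis.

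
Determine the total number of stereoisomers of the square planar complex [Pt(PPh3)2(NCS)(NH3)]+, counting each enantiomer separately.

The distinct arrangements are (2 in all): PPh3 cis; PPh3 trans.
Each arrangement has an internal mirror plane or centre of symmetry, so none is chiral.

2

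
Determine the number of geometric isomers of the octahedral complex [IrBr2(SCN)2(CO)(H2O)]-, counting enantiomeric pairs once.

An octahedron has six vertices in three trans pairs; every non-trans pair is cis.
There are 6 geometric isomers: Br trans, SCN trans; Br trans, SCN cis; Br cis, SCN trans; Br cis, SCN cis (3 arrangements, 2 chiral).

6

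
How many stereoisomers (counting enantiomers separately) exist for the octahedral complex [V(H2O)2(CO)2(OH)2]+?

An octahedron has six vertices in three trans pairs; every non-trans pair is cis.
Systematic placement gives 5 geometric isomers: H2O trans, CO trans, OH trans; H2O cis, CO trans, OH cis; H2O cis, CO cis, OH trans; H2O cis, CO cis, OH cis (chiral); H2O trans, CO cis, OH cis.
One of these lacks any improper symmetry element and so occurs as an enantiomeric pair, giving 5 + 1 = 6 stereoisomers in total.

6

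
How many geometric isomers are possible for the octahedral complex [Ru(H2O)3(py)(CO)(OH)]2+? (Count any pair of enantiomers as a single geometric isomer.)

There are 4 geometric isomers: H2O mer (3 arrangements); H2O fac (chiral).

4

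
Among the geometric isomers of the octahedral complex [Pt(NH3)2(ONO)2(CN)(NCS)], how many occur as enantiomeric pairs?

2

The six octahedral sites form three mutually perpendicular trans pairs.
Working through the distinct placements yields 6 geometric isomers: NH3 trans, ONO trans; NH3 cis, ONO cis (3 arrangements, 2 chiral); NH3 cis, ONO trans; NH3 trans, ONO cis.
Of these, 2 lack any improper symmetry element and so occur as enantiomeric pairs, giving 6 + 2 = 8 stereoisomers in total.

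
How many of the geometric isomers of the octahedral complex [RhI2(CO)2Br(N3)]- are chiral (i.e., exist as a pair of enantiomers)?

2

In an octahedral complex each vertex has one trans partner and four cis neighbours.
Working through the distinct placements yields 6 geometric isomers: I cis, CO cis (3 arrangements, 2 chiral); I trans, CO cis; I cis, CO trans; I trans, CO trans.
Of these, 2 lack any improper symmetry element and so occur as enantiomeric pairs, giving 6 + 2 = 8 stereoisomers in total.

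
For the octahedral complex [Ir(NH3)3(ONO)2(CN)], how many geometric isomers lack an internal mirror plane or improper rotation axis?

An octahedron has six vertices in three trans pairs; every non-trans pair is cis.
There are 3 geometric isomers: NH3 mer, ONO trans; NH3 fac, ONO cis; NH3 mer, ONO cis.
Each arrangement has an internal mirror plane or centre of symmetry, so none is chiral.

0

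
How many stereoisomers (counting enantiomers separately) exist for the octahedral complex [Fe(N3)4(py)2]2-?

2

An octahedron has six vertices in three trans pairs; every non-trans pair is cis.
Systematic placement gives 2 geometric isomers: py trans; py cis.
Each arrangement has an internal mirror plane or centre of symmetry, so none is chiral.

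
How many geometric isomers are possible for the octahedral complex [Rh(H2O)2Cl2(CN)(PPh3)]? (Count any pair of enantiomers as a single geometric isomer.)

6

The six octahedral sites form three mutually perpendicular trans pairs.
The distinct arrangements are (6 in all): H2O cis, Cl cis (3 arrangements, 2 chiral); H2O trans, Cl cis; H2O cis, Cl trans; H2O trans, Cl trans.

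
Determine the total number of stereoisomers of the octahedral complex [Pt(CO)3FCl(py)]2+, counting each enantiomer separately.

5

An octahedron has six vertices in three trans pairs; every non-trans pair is cis.
Working through the distinct placements yields 4 geometric isomers: CO mer (3 arrangements); CO fac (chiral).
One of these lacks any improper symmetry element and so occurs as an enantiomeric pair, giving 4 + 1 = 5 stereoisomers in total.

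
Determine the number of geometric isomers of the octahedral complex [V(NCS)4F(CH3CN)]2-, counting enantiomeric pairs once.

Working through the distinct placements yields 2 geometric isomers: F and CH3CN mutually trans; F and CH3CN mutually cis.

2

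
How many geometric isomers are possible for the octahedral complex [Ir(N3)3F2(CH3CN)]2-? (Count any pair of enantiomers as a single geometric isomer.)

3

An octahedron has six vertices in three trans pairs; every non-trans pair is cis.
Systematic placement gives 3 geometric isomers: N3 mer, F cis; N3 mer, F trans; N3 fac, F cis.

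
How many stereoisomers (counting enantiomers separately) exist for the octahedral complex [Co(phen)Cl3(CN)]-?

Each phen is bidentate and must span two cis positions.
Systematic placement gives 2 geometric isomers: Cl fac; Cl mer.
Each arrangement has an internal mirror plane or centre of symmetry, so none is chiral.

2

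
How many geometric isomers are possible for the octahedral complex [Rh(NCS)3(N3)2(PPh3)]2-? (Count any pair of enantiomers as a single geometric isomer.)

An octahedron has six vertices in three trans pairs; every non-trans pair is cis.
The distinct arrangements are (3 in all): NCS mer, N3 trans; NCS fac, N3 cis; NCS mer, N3 cis.

3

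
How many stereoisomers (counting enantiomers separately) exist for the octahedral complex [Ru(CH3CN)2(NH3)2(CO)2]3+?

6

An octahedron has six vertices in three trans pairs; every non-trans pair is cis.
Working through the distinct placements yields 5 geometric isomers: CH3CN trans, NH3 trans, CO trans; CH3CN trans, NH3 cis, CO cis; CH3CN cis, NH3 trans, CO cis; CH3CN cis, NH3 cis, CO cis (chiral); CH3CN cis, NH3 cis, CO trans.
One of these lacks any improper symmetry element and so occurs as an enantiomeric pair, giving 5 + 1 = 6 stereoisomers in total.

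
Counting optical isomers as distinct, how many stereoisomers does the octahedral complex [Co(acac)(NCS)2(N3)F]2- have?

6

The six octahedral sites form three mutually perpendicular trans pairs.
Each acac is bidentate and must span two cis positions.
Working through the distinct placements yields 4 geometric isomers: NCS cis (3 arrangements, 2 chiral); NCS trans.
Of these, 2 lack any improper symmetry element and so occur as enantiomeric pairs, giving 4 + 2 = 6 stereoisomers in total.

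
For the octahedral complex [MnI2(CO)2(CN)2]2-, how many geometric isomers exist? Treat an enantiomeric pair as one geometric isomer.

Systematic placement gives 5 geometric isomers: I trans, CO trans, CN trans; I cis, CO cis, CN trans; I trans, CO cis, CN cis; I cis, CO cis, CN cis (chiral); I cis, CO trans, CN cis.

5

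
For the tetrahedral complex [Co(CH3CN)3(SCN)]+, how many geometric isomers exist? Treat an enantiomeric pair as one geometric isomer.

1

In a tetrahedral complex all four positions are equivalent and every pair of ligands is adjacent — there is no cis/trans distinction.
Only one geometric arrangement is possible.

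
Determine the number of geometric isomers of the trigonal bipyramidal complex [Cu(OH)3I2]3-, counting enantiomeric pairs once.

3

In a trigonal bipyramid the two axial positions differ from the three equatorial ones.
There are 3 geometric isomers: I both axial; I one axial, one equatorial; I both equatorial.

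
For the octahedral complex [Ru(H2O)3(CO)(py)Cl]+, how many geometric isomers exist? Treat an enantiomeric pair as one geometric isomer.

In an octahedral complex each vertex has one trans partner and four cis neighbours.
Systematic placement gives 4 geometric isomers: H2O mer (3 arrangements); H2O fac (chiral).

4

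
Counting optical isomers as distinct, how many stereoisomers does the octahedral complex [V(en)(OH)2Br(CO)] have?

The six octahedral sites form three mutually perpendicular trans pairs.
Each en is bidentate and must span two cis positions.
Working through the distinct placements yields 4 geometric isomers: OH cis (3 arrangements, 2 chiral); OH trans.
Of these, 2 lack any improper symmetry element and so occur as enantiomeric pairs, giving 4 + 2 = 6 stereoisomers in total.

6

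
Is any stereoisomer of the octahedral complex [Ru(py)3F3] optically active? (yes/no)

An octahedron has six vertices in three trans pairs; every non-trans pair is cis.
The distinct arrangements are (2 in all): py mer; py fac.
Each arrangement has an internal mirror plane or centre of symmetry, so none is chiral.

no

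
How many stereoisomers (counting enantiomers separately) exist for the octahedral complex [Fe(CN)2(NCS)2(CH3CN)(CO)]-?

8

The six octahedral sites form three mutually perpendicular trans pairs.
The distinct arrangements are (6 in all): CN cis, NCS trans; CN cis, NCS cis (3 arrangements, 2 chiral); CN trans, NCS trans; CN trans, NCS cis.
Of these, 2 lack any improper symmetry element and so occur as enantiomeric pairs, giving 6 + 2 = 8 stereoisomers in total.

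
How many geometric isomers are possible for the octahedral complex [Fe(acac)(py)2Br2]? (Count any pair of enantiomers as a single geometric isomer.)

3

The six octahedral sites form three mutually perpendicular trans pairs.
Each acac is bidentate and must span two cis positions.
The distinct arrangements are (3 in all): py cis, Br trans; py trans, Br cis; py cis, Br cis (chiral).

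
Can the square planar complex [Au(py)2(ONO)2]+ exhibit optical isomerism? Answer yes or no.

no

There are 2 geometric isomers: py cis; py trans.
Each arrangement has an internal mirror plane or centre of symmetry, so none is chiral.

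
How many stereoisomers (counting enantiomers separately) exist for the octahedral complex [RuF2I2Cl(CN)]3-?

8

In an octahedral complex each vertex has one trans partner and four cis neighbours.
Systematic placement gives 6 geometric isomers: F trans, I trans; F cis, I cis (3 arrangements, 2 chiral); F cis, I trans; F trans, I cis.
Of these, 2 lack any improper symmetry element and so occur as enantiomeric pairs, giving 6 + 2 = 8 stereoisomers in total.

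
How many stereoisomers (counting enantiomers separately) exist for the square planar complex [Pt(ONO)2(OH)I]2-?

A square has two trans pairs of vertices; adjacent vertices are cis.
There are 2 geometric isomers: ONO cis; ONO trans.
Each arrangement has an internal mirror plane or centre of symmetry, so none is chiral.

2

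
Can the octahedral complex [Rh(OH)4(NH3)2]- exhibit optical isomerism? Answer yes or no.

The distinct arrangements are (2 in all): NH3 trans; NH3 cis.
Each arrangement has an internal mirror plane or centre of symmetry, so none is chiral.

no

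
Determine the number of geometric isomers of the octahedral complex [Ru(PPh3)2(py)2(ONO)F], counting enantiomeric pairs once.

6

An octahedron has six vertices in three trans pairs; every non-trans pair is cis.
There are 6 geometric isomers: PPh3 trans, py trans; PPh3 cis, py cis (3 arrangements, 2 chiral); PPh3 cis, py trans; PPh3 trans, py cis.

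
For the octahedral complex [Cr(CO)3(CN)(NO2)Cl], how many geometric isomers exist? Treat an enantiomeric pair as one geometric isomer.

4

An octahedron has six vertices in three trans pairs; every non-trans pair is cis.
The distinct arrangements are (4 in all): CO mer (3 arrangements); CO fac (chiral).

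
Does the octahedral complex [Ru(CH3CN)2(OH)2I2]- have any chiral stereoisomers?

The six octahedral sites form three mutually perpendicular trans pairs.
There are 5 geometric isomers: CH3CN trans, OH trans, I trans; CH3CN trans, OH cis, I cis; CH3CN cis, OH trans, I cis; CH3CN cis, OH cis, I cis (chiral); CH3CN cis, OH cis, I trans.
One of these lacks any improper symmetry element and so occurs as an enantiomeric pair, giving 5 + 1 = 6 stereoisomers in total.

yes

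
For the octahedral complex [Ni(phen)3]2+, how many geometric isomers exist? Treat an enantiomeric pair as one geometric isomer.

The six octahedral sites form three mutually perpendicular trans pairs.
Each phen is bidentate and must span two cis positions.
Only one geometric arrangement is possible; it has no improper symmetry element, so it exists as a pair of enantiomers (2 stereoisomers).

1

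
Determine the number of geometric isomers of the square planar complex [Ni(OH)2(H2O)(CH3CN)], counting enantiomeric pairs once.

2

In a square planar complex each vertex has one trans partner and two cis neighbours.
The distinct arrangements are (2 in all): OH cis; OH trans.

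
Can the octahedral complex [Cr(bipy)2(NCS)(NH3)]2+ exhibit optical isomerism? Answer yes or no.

Each bipy is bidentate and must span two cis positions.
There are 2 geometric isomers: NCS and NH3 mutually trans; NCS and NH3 mutually cis (chiral).
One of these lacks any improper symmetry element and so occurs as an enantiomeric pair, giving 2 + 1 = 3 stereoisomers in total.

yes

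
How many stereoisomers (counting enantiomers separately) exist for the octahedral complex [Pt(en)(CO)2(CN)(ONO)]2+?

An octahedron has six vertices in three trans pairs; every non-trans pair is cis.
Each en is bidentate and must span two cis positions.
There are 4 geometric isomers: CO cis (3 arrangements, 2 chiral); CO trans.
Of these, 2 lack any improper symmetry element and so occur as enantiomeric pairs, giving 4 + 2 = 6 stereoisomers in total.

6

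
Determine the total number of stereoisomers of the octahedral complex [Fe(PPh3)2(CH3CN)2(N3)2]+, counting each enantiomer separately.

In an octahedral complex each vertex has one trans partner and four cis neighbours.
There are 5 geometric isomers: PPh3 trans, CH3CN trans, N3 trans; PPh3 cis, CH3CN trans, N3 cis; PPh3 trans, CH3CN cis, N3 cis; PPh3 cis, CH3CN cis, N3 cis (chiral); PPh3 cis, CH3CN cis, N3 trans.
One of these lacks any improper symmetry element and so occurs as an enantiomeric pair, giving 5 + 1 = 6 stereoisomers in total.

6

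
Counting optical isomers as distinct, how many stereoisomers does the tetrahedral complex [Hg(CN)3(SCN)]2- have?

1

In a tetrahedral complex all four positions are equivalent and every pair of ligands is adjacent — there is no cis/trans distinction.
Only one geometric arrangement is possible.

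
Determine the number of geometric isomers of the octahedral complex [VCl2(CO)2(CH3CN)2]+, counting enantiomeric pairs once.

In an octahedral complex each vertex has one trans partner and four cis neighbours.
Systematic placement gives 5 geometric isomers: Cl trans, CO trans, CH3CN trans; Cl cis, CO cis, CH3CN trans; Cl trans, CO cis, CH3CN cis; Cl cis, CO cis, CH3CN cis (chiral); Cl cis, CO trans, CH3CN cis.

5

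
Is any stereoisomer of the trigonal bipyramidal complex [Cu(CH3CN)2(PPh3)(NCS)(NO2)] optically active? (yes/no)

A trigonal bipyramid has two axial and three equatorial sites, which are chemically inequivalent.
Placing the ligands in turn and identifying arrangements related by rotation or reflection leaves 7 distinct geometric isomers.
Of these, 3 lack any improper symmetry element and so occur as enantiomeric pairs, giving 7 + 3 = 10 stereoisomers in total.

yes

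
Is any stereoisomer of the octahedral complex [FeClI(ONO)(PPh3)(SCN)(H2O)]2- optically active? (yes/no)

yes

In an octahedral complex each vertex has one trans partner and four cis neighbours.
Exhaustive case analysis gives 15 geometric isomers.
Of these, 15 lack any improper symmetry element and so occur as enantiomeric pairs, giving 15 + 15 = 30 stereoisomers in total.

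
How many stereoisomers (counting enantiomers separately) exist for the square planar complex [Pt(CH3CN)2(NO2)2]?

2

Systematic placement gives 2 geometric isomers: CH3CN cis; CH3CN trans.
Each arrangement has an internal mirror plane or centre of symmetry, so none is chiral.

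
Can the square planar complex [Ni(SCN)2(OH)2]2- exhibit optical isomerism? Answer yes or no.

no

The distinct arrangements are (2 in all): SCN cis; SCN trans.
Each arrangement has an internal mirror plane or centre of symmetry, so none is chiral.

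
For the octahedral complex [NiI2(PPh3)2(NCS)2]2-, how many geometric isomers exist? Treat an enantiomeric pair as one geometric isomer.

Systematic placement gives 5 geometric isomers: I trans, PPh3 trans, NCS trans; I trans, PPh3 cis, NCS cis; I cis, PPh3 trans, NCS cis; I cis, PPh3 cis, NCS cis (chiral); I cis, PPh3 cis, NCS trans.

5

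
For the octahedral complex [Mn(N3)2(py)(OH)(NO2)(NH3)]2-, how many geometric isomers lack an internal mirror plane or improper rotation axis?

The six octahedral sites form three mutually perpendicular trans pairs.
Systematic enumeration (placing each ligand type in turn and discarding arrangements equivalent by rotation or reflection) gives 9 geometric isomers.
Of these, 6 lack any improper symmetry element and so occur as enantiomeric pairs, giving 9 + 6 = 15 stereoisomers in total.

6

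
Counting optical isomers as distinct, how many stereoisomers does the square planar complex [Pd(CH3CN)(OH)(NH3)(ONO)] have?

3

A square has two trans pairs of vertices; adjacent vertices are cis.
There are 3 geometric isomers: (CH3CN/OH trans, NH3/ONO trans); (CH3CN/ONO trans, NH3/OH trans); (CH3CN/NH3 trans, OH/ONO trans).
Each arrangement has an internal mirror plane or centre of symmetry, so none is chiral.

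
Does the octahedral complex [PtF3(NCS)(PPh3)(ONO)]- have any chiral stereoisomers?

yes

An octahedron has six vertices in three trans pairs; every non-trans pair is cis.
Working through the distinct placements yields 4 geometric isomers: F mer (3 arrangements); F fac (chiral).
One of these lacks any improper symmetry element and so occurs as an enantiomeric pair, giving 4 + 1 = 5 stereoisomers in total.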